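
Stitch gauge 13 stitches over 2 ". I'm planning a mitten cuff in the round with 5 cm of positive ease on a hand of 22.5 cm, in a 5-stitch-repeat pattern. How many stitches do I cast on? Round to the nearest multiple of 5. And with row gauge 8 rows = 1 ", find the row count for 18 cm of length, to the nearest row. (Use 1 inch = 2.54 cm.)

Cast on 70 stitches; work 57 rows.

Finished = 22.5 + 5 = 27.5 cm.
27.5 cm × 1/2.54 = 10.83 inches.
13/2 = 6.5 sts per in; 10.83 × 6.5 = 70.37 sts.
Nearest multiple of 5 → 70.
18 cm = 7.09 inches; × 8 = 56.69 → 57 rows.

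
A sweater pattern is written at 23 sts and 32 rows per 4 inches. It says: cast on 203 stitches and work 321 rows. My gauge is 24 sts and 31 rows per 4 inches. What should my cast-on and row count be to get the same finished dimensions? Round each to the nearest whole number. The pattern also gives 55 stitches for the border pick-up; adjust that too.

Stitches: 203 × 24/23 = 211.83 → 212.
Rows: 321 × 31/32 = 310.97 → 311.
border pick-up: 55 × 24/23 = 57.39 → 57.

Cast on 212 stitches; work 311 rows; border pick-up 57 stitches.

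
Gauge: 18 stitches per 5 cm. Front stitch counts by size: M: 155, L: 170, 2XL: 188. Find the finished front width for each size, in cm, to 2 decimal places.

M 43.06 cm; L 47.22 cm; 2XL 52.22 cm.

18/5 = 3.6 sts per cm.
M: 155 / 3.6 = 43.056 → 43.06 cm.
L: 170 / 3.6 = 47.222 → 47.22 cm.
2XL: 188 / 3.6 = 52.222 → 52.22 cm.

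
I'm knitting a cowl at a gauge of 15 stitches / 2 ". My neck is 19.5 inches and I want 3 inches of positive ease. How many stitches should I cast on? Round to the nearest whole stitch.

Finished = 19.5 + 3 = 22.5 in.
15 / 2 = 7.5 sts per inch.
22.50 × 7.5 = 168.75 sts.
→ 169 sts.

169 stitches.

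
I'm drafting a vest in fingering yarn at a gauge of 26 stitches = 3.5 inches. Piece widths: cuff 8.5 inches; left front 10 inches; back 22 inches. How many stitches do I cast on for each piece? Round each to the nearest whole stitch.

cuff 63; left front 74; back 163.

Rate = 26/3.5 = 7.429 sts per in.
cuff: 8.5 × 7.429 = 63.14 → 63.
left front: 10 × 7.429 = 74.29 → 74.
back: 22 × 7.429 = 163.43 → 163.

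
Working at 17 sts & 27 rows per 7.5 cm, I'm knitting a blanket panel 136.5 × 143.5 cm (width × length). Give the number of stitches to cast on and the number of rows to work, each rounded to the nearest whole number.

Cast on 309 stitches and work 517 rows.

Stitch gauge = 17/7.5 = 2.267 sts/cm; 136.5 × 2.267 = 309.40 → 309 sts.
Row gauge = 27/7.5 = 3.6 rows/cm; 143.5 × 3.6 = 516.60 → 517 rows.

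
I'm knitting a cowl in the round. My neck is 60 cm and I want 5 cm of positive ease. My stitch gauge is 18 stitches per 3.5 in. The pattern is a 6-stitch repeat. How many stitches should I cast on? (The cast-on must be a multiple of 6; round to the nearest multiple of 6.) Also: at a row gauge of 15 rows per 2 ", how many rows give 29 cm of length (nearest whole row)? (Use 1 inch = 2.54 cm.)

Finished = 60 + 5 = 65 cm.
65 cm × 1/2.54 = 25.59 inches.
18/3.5 = 5.143 sts per in; 25.59 × 5.143 = 131.61 sts.
Nearest multiple of 6 → 132.
29 cm = 11.42 inches; × 7.5 = 85.63 → 86 rows.

Cast on 132 stitches; work 86 rows.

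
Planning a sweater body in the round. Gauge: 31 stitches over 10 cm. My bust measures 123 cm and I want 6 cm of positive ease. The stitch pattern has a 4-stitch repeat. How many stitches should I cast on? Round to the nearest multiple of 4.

Finished = 123 + 6 = 129 cm.
31 / 10 = 3.1 sts/cm.
129 × 3.1 = 399.90 sts.
Nearest multiple of 4: 400.

CO 400 sts.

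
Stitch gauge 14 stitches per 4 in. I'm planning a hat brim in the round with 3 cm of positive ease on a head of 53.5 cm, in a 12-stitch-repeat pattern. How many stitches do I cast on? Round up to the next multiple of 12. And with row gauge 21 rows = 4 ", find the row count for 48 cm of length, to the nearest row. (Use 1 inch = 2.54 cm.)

Cast on 84 stitches; work 99 rows.

Finished = 53.5 + 3 = 56.5 cm.
56.5 cm × 1/2.54 = 22.24 inches.
14/4 = 3.5 sts per in; 22.24 × 3.5 = 77.85 sts.
Next multiple of 12 → 84.
48 cm = 18.90 inches; × 5.25 = 99.21 → 99 rows.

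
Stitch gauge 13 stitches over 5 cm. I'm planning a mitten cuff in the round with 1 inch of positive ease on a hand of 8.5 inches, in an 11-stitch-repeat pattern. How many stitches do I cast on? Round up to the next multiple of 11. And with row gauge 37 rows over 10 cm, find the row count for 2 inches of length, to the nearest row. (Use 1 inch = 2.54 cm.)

Cast on 66 stitches; work 19 rows.

Finished = 8.5 + 1 = 9.5 inches.
9.5 inches × 2.54 = 24.13 cm.
13/5 = 2.6 sts per cm; 24.13 × 2.6 = 62.74 sts.
Next multiple of 11 → 66.
2 inches = 5.08 cm; × 3.7 = 18.80 → 19 rows.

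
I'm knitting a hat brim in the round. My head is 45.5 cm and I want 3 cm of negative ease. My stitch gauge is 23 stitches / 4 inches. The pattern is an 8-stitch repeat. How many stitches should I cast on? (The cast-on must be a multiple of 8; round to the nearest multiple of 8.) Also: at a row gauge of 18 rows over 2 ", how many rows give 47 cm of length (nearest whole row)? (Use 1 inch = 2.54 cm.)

Cast on 96 stitches; work 167 rows.

Finished = 45.5 − 3 = 42.5 cm.
42.5 cm × 1/2.54 = 16.73 inches.
23/4 = 5.75 sts per in; 16.73 × 5.75 = 96.21 sts.
Nearest multiple of 8 → 96.
47 cm = 18.50 inches; × 9 = 166.54 → 167 rows.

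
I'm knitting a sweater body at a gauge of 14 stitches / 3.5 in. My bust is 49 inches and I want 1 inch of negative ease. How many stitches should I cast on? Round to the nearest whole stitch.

Finished = 49 − 1 = 48 in.
14 / 3.5 = 4 sts per inch.
48.00 × 4 = 192.00 sts.

Cast on 192 stitches.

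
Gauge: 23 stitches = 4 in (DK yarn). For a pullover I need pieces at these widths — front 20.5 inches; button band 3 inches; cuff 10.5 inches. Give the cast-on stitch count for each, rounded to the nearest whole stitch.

front 118; button band 17; cuff 60.

Rate = 23/4 = 5.75 sts per in.
front: 20.5 × 5.75 = 117.88 → 118.
button band: 3 × 5.75 = 17.25 → 17.
cuff: 10.5 × 5.75 = 60.38 → 60.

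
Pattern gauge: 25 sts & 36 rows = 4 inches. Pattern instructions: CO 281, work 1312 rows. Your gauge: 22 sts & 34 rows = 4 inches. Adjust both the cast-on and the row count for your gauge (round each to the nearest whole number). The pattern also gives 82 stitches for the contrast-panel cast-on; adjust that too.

Cast on 247 stitches; work 1239 rows; contrast-panel cast-on 72 stitches.

Stitches: 281 × 22/25 = 247.28 → 247.
Rows: 1312 × 34/36 = 1239.11 → 1239.
contrast-panel cast-on: 82 × 22/25 = 72.16 → 72.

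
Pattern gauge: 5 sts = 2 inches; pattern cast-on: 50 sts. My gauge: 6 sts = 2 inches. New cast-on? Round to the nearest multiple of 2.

Cast on 60 stitches.

Scale factor = 6 / 5 = 1.200.
50 × 6 / 5 = 60.00 sts.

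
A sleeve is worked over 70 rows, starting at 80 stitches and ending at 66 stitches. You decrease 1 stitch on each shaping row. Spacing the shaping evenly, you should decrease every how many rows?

Decrease every 5th row.

Stitches to remove: |66 − 80| = 14.
Shaping rows needed: 14 / 1 = 14.
70 rows / 14 = every 5 rows.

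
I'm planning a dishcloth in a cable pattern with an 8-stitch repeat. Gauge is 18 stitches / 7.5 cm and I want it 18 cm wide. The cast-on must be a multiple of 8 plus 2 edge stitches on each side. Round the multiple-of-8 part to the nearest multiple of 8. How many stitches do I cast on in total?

18 / 7.5 = 2.4 sts per cm.
18 × 2.4 = 43.20 sts.
Less 4 edge sts → 39.20 for the repeat.
Nearest multiple of 8: 40.
Add back 4 edge sts → 44.

CO 44 sts.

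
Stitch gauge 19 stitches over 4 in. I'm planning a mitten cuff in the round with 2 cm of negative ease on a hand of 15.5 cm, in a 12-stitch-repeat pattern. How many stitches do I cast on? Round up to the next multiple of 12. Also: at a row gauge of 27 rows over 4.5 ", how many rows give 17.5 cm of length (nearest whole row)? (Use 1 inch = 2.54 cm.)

Cast on 36 stitches; work 41 rows.

Finished = 15.5 − 2 = 13.5 cm.
13.5 cm × 1/2.54 = 5.31 inches.
19/4 = 4.75 sts per in; 5.31 × 4.75 = 25.25 sts.
Next multiple of 12 → 36.
17.5 cm = 6.89 inches; × 6 = 41.34 → 41 rows.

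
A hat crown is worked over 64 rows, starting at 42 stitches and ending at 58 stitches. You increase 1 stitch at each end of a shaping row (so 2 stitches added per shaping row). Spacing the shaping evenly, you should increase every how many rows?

Stitches to add: |58 − 42| = 16.
Shaping rows needed: 16 / 2 = 8.
64 rows / 8 = every 8 rows.

Increase every 8th row.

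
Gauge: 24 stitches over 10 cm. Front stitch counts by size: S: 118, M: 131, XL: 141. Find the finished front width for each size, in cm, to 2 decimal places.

24/10 = 2.4 sts per cm.
S: 118 / 2.4 = 49.167 → 49.17 cm.
M: 131 / 2.4 = 54.583 → 54.58 cm.
XL: 141 / 2.4 = 58.750 → 58.75 cm.

S 49.17 cm; M 54.58 cm; XL 58.75 cm.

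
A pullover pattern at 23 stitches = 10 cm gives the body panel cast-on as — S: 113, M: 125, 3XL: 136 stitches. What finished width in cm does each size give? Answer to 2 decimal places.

S 49.13 cm; M 54.35 cm; 3XL 59.13 cm.

23/10 = 2.3 sts per cm.
S: 113 / 2.3 = 49.130 → 49.13 cm.
M: 125 / 2.3 = 54.348 → 54.35 cm.
3XL: 136 / 2.3 = 59.130 → 59.13 cm.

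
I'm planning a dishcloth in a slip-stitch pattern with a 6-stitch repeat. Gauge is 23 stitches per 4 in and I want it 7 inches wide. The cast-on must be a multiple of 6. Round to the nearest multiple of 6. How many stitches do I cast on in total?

23 / 4 = 5.75 sts per inch.
7 × 5.75 = 40.25 sts.
Nearest multiple of 6: 42.

CO 42 sts.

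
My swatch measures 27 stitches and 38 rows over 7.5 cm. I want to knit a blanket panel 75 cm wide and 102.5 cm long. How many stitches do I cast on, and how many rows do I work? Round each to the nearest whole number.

Cast on 270 stitches and work 519 rows.

Stitch gauge = 27/7.5 = 3.6 sts/cm; 75 × 3.6 = 270.00 → 270 sts.
Row gauge = 38/7.5 = 5.067 rows/cm; 102.5 × 5.067 = 519.33 → 519 rows.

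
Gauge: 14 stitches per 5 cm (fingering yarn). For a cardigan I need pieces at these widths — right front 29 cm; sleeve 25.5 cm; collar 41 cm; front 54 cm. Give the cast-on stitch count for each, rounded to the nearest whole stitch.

right front 81; sleeve 71; collar 115; front 151.

Rate = 14/5 = 2.8 sts per cm.
right front: 29 × 2.8 = 81.20 → 81.
sleeve: 25.5 × 2.8 = 71.40 → 71.
collar: 41 × 2.8 = 114.80 → 115.
front: 54 × 2.8 = 151.20 → 151.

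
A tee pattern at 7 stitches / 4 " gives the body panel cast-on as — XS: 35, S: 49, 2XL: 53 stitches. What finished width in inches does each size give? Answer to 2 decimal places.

7/4 = 1.75 sts per in.
XS: 35 / 1.75 = 20.000 → 20.00 in.
S: 49 / 1.75 = 28.000 → 28.00 in.
2XL: 53 / 1.75 = 30.286 → 30.29 in.

XS 20.00 inches; S 28.00 inches; 2XL 30.29 inches.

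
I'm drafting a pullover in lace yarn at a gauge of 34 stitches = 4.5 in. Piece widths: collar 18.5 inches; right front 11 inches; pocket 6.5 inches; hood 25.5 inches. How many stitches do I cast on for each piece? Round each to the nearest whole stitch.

Rate = 34/4.5 = 7.556 sts per in.
collar: 18.5 × 7.556 = 139.78 → 140.
right front: 11 × 7.556 = 83.11 → 83.
pocket: 6.5 × 7.556 = 49.11 → 49.
hood: 25.5 × 7.556 = 192.67 → 193.

collar 140; right front 83; pocket 49; hood 193.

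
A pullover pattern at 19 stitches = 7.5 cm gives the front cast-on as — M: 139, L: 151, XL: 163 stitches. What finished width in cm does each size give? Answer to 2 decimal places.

19/7.5 = 2.533 sts per cm.
M: 139 / 2.533 = 54.868 → 54.87 cm.
L: 151 / 2.533 = 59.605 → 59.61 cm.
XL: 163 / 2.533 = 64.342 → 64.34 cm.

M 54.87 cm; L 59.61 cm; XL 64.34 cm.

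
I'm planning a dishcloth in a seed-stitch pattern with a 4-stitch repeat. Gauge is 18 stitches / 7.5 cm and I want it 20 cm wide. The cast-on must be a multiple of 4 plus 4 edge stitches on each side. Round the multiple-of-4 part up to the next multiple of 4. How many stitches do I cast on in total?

CO 48 sts.

18 / 7.5 = 2.4 sts per cm.
20 × 2.4 = 48.00 sts.
Less 8 edge sts → 40.00 for the repeat.
Next multiple of 4: 40.
Add back 8 edge sts → 48.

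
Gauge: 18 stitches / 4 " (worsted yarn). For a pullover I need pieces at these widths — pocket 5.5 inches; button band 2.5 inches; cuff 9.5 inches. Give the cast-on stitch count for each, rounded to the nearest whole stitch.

Rate = 18/4 = 4.5 sts per in.
pocket: 5.5 × 4.5 = 24.75 → 25.
button band: 2.5 × 4.5 = 11.25 → 11.
cuff: 9.5 × 4.5 = 42.75 → 43.

pocket 25; button band 11; cuff 43.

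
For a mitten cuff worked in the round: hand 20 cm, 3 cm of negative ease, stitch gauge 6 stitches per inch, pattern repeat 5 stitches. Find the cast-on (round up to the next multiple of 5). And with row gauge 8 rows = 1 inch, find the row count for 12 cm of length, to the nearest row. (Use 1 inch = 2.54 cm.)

Finished = 20 − 3 = 17 cm.
17 cm × 1/2.54 = 6.69 inches.
6/1 = 6 sts per in; 6.69 × 6 = 40.16 sts.
Next multiple of 5 → 45.
12 cm = 4.72 inches; × 8 = 37.80 → 38 rows.

Cast on 45 stitches; work 38 rows.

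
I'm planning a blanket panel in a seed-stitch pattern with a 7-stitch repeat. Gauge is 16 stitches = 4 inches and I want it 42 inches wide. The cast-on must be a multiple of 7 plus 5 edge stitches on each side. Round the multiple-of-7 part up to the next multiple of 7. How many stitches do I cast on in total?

Cast on 171 stitches.

16 / 4 = 4 sts per inch.
42 × 4 = 168.00 sts.
Less 10 edge sts → 158.00 for the repeat.
Next multiple of 7: 161.
Add back 10 edge sts → 171.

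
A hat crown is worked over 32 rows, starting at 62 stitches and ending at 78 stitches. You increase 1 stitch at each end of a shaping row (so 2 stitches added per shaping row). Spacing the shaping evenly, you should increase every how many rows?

Stitches to add: |78 − 62| = 16.
Shaping rows needed: 16 / 2 = 8.
32 rows / 8 = every 4 rows.

Increase every 4th row.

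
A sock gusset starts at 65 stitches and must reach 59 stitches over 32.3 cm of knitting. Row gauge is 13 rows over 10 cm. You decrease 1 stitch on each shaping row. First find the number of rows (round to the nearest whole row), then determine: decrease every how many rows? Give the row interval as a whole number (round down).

Decrease every 7th row.

Rows = 32.3 × 1.3 = 42.0 → 42 rows.
Stitches to remove: 6 → 6 shaping rows (at 1 st each).
42 / 6 = 7.00 → every 7 rows.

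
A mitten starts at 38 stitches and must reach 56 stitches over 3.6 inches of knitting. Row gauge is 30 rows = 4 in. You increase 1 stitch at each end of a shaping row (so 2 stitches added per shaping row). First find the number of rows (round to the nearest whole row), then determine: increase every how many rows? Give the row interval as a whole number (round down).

Increase every 3rd row.

Rows = 3.6 × 7.5 = 27.0 → 27 rows.
Stitches to add: 18 → 9 shaping rows (at 2 st each).
27 / 9 = 3.00 → every 3 rows.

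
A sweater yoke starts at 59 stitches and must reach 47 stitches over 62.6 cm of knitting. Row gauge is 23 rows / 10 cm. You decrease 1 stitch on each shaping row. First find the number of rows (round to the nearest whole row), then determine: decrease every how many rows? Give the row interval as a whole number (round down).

Rows = 62.6 × 2.3 = 144.0 → 144 rows.
Stitches to remove: 12 → 12 shaping rows (at 1 st each).
144 / 12 = 12.00 → every 12 rows.

Decrease every 12th row.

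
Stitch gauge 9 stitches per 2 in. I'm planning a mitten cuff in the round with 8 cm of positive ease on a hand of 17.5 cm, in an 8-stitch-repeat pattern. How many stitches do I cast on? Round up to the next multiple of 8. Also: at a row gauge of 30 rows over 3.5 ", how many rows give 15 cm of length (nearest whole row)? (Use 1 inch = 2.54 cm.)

Cast on 48 stitches; work 51 rows.

Finished = 17.5 + 8 = 25.5 cm.
25.5 cm × 1/2.54 = 10.04 inches.
9/2 = 4.5 sts per in; 10.04 × 4.5 = 45.18 sts.
Next multiple of 8 → 48.
15 cm = 5.91 inches; × 8.571 = 50.62 → 51 rows.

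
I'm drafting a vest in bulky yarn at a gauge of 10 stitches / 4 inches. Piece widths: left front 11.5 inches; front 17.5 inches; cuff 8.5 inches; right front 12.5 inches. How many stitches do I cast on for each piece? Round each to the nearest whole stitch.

Rate = 10/4 = 2.5 sts per in.
left front: 11.5 × 2.5 = 28.75 → 29.
front: 17.5 × 2.5 = 43.75 → 44.
cuff: 8.5 × 2.5 = 21.25 → 21.
right front: 12.5 × 2.5 = 31.25 → 31.

left front 29; front 44; cuff 21; right front 31.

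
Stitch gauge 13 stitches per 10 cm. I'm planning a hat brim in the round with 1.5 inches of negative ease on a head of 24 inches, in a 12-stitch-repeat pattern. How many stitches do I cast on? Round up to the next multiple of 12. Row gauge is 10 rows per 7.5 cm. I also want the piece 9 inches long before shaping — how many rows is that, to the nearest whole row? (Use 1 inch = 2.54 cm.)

Finished = 24 − 1.5 = 22.5 inches.
22.5 inches × 2.54 = 57.15 cm.
13/10 = 1.3 sts per cm; 57.15 × 1.3 = 74.30 sts.
Next multiple of 12 → 84.
9 inches = 22.86 cm; × 1.333 = 30.48 → 30 rows.

Cast on 84 stitches; work 30 rows.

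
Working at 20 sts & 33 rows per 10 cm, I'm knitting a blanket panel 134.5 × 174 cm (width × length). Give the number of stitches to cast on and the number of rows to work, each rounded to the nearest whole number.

Stitch gauge = 20/10 = 2 sts/cm; 134.5 × 2 = 269.00 → 269 sts.
Row gauge = 33/10 = 3.3 rows/cm; 174 × 3.3 = 574.20 → 574 rows.

Cast on 269 stitches and work 574 rows.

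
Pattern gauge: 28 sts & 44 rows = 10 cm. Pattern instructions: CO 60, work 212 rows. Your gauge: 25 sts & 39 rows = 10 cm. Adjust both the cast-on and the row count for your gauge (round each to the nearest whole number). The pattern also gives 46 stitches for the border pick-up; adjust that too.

Stitches: 60 × 25/28 = 53.57 → 54.
Rows: 212 × 39/44 = 187.91 → 188.
border pick-up: 46 × 25/28 = 41.07 → 41.

Cast on 54 stitches; work 188 rows; border pick-up 41 stitches.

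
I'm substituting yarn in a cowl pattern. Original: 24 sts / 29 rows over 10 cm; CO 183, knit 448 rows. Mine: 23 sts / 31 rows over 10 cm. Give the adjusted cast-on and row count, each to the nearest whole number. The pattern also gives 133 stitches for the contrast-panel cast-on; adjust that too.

Cast on 175 stitches; work 479 rows; contrast-panel cast-on 127 stitches.

Stitches: 183 × 23/24 = 175.38 → 175.
Rows: 448 × 31/29 = 478.90 → 479.
contrast-panel cast-on: 133 × 23/24 = 127.46 → 127.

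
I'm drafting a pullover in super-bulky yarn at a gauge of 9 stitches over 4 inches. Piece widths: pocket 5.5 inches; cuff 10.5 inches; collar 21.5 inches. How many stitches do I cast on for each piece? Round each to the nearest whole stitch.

Rate = 9/4 = 2.25 sts per in.
pocket: 5.5 × 2.25 = 12.38 → 12.
cuff: 10.5 × 2.25 = 23.62 → 24.
collar: 21.5 × 2.25 = 48.38 → 48.

pocket 12; cuff 24; collar 48.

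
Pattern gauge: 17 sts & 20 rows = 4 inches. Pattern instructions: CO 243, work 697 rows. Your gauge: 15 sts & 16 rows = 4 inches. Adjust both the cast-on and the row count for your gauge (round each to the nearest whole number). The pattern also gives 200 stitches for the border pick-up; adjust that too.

Cast on 214 stitches; work 558 rows; border pick-up 176 stitches.

Stitches: 243 × 15/17 = 214.41 → 214.
Rows: 697 × 16/20 = 557.60 → 558.
border pick-up: 200 × 15/17 = 176.47 → 176.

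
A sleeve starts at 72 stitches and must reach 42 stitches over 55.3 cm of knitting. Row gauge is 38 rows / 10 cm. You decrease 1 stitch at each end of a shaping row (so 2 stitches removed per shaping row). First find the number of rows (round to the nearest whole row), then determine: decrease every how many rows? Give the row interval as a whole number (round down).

Decrease every 14th row.

Rows = 55.3 × 3.8 = 210.1 → 210 rows.
Stitches to remove: 30 → 15 shaping rows (at 2 st each).
210 / 15 = 14.00 → every 14 rows.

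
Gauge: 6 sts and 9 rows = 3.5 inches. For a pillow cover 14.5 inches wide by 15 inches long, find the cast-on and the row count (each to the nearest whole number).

Stitch gauge = 6/3.5 = 1.714 sts/in; 14.5 × 1.714 = 24.86 → 25 sts.
Row gauge = 9/3.5 = 2.571 rows/in; 15 × 2.571 = 38.57 → 39 rows.

Cast on 25 stitches and work 39 rows.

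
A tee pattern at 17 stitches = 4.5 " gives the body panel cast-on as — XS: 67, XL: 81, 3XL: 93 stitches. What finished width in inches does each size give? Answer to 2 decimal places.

XS 17.74 inches; XL 21.44 inches; 3XL 24.62 inches.

17/4.5 = 3.778 sts per in.
XS: 67 / 3.778 = 17.735 → 17.74 in.
XL: 81 / 3.778 = 21.441 → 21.44 in.
3XL: 93 / 3.778 = 24.618 → 24.62 in.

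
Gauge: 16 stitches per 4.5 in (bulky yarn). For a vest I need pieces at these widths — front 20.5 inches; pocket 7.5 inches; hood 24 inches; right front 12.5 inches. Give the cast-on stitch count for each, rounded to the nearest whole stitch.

Rate = 16/4.5 = 3.556 sts per in.
front: 20.5 × 3.556 = 72.89 → 73.
pocket: 7.5 × 3.556 = 26.67 → 27.
hood: 24 × 3.556 = 85.33 → 85.
right front: 12.5 × 3.556 = 44.44 → 44.

front 73; pocket 27; hood 85; right front 44.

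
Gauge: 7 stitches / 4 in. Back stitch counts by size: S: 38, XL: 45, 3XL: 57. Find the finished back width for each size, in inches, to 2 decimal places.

7/4 = 1.75 sts per in.
S: 38 / 1.75 = 21.714 → 21.71 in.
XL: 45 / 1.75 = 25.714 → 25.71 in.
3XL: 57 / 1.75 = 32.571 → 32.57 in.

S 21.71 inches; XL 25.71 inches; 3XL 32.57 inches.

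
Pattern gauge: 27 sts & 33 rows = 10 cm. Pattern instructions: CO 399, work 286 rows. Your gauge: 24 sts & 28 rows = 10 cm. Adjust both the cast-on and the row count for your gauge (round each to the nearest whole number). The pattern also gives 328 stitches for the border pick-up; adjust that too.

Stitches: 399 × 24/27 = 354.67 → 355.
Rows: 286 × 28/33 = 242.67 → 243.
border pick-up: 328 × 24/27 = 291.56 → 292.

Cast on 355 stitches; work 243 rows; border pick-up 292 stitches.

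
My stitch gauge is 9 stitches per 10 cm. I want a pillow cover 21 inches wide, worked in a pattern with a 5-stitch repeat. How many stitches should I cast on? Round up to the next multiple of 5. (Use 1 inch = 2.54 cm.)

21 in = 21 × 2.54 = 53.34 cm.
9 / 10 = 0.9 sts/cm.
53.34 × 0.9 = 48.01 sts.
→ 50.

Cast on 50 stitches.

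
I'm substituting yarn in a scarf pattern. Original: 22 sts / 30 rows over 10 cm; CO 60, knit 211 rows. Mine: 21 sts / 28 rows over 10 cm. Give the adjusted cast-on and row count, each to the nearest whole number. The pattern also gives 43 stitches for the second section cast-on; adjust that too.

Cast on 57 stitches; work 197 rows; second section cast-on 41 stitches.

Stitches: 60 × 21/22 = 57.27 → 57.
Rows: 211 × 28/30 = 196.93 → 197.
second section cast-on: 43 × 21/22 = 41.05 → 41.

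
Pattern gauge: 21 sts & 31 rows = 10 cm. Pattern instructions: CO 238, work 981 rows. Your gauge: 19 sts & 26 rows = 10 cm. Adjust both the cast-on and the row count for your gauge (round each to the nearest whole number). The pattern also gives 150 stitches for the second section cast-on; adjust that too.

Stitches: 238 × 19/21 = 215.33 → 215.
Rows: 981 × 26/31 = 822.77 → 823.
second section cast-on: 150 × 19/21 = 135.71 → 136.

Cast on 215 stitches; work 823 rows; second section cast-on 136 stitches.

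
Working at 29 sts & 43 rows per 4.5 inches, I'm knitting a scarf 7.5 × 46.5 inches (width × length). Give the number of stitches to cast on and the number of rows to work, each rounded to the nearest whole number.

Cast on 48 stitches and work 444 rows.

Stitch gauge = 29/4.5 = 6.444 sts/in; 7.5 × 6.444 = 48.33 → 48 sts.
Row gauge = 43/4.5 = 9.556 rows/in; 46.5 × 9.556 = 444.33 → 444 rows.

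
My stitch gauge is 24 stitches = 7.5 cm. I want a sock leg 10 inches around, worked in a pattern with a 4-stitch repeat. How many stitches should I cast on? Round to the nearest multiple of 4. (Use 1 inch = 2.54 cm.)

10 in = 10 × 2.54 = 25.40 cm.
24 / 7.5 = 3.2 sts/cm.
25.40 × 3.2 = 81.28 sts.
→ 80.

80 stitches.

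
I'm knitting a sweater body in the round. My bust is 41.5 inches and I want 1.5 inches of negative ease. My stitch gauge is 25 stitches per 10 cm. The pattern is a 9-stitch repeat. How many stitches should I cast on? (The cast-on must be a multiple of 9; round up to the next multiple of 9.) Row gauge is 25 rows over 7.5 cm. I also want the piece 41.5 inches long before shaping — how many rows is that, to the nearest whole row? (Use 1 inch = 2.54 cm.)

Finished = 41.5 − 1.5 = 40 inches.
40 inches × 2.54 = 101.60 cm.
25/10 = 2.5 sts per cm; 101.60 × 2.5 = 254.00 sts.
Next multiple of 9 → 261.
41.5 inches = 105.41 cm; × 3.333 = 351.37 → 351 rows.

Cast on 261 stitches; work 351 rows.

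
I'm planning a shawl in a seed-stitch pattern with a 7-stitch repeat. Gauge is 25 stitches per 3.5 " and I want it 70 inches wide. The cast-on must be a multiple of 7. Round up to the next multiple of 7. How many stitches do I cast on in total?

Cast on 504 stitches.

25 / 3.5 = 7.143 sts per inch.
70 × 7.143 = 500.00 sts.
Next multiple of 7: 504.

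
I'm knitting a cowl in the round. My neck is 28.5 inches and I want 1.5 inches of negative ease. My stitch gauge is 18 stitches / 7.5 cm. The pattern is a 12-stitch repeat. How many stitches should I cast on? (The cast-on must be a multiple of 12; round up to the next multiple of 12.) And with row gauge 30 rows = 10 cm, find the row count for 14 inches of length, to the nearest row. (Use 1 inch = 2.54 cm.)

Finished = 28.5 − 1.5 = 27 inches.
27 inches × 2.54 = 68.58 cm.
18/7.5 = 2.4 sts per cm; 68.58 × 2.4 = 164.59 sts.
Next multiple of 12 → 168.
14 inches = 35.56 cm; × 3 = 106.68 → 107 rows.

Cast on 168 stitches; work 107 rows.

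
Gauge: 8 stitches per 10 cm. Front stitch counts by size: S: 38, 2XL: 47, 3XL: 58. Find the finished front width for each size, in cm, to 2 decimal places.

8/10 = 0.8 sts per cm.
S: 38 / 0.8 = 47.500 → 47.50 cm.
2XL: 47 / 0.8 = 58.750 → 58.75 cm.
3XL: 58 / 0.8 = 72.500 → 72.50 cm.

S 47.50 cm; 2XL 58.75 cm; 3XL 72.50 cm.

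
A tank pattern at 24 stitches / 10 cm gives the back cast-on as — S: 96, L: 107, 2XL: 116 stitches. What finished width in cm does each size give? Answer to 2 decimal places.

S 40.00 cm; L 44.58 cm; 2XL 48.33 cm.

24/10 = 2.4 sts per cm.
S: 96 / 2.4 = 40.000 → 40.00 cm.
L: 107 / 2.4 = 44.583 → 44.58 cm.
2XL: 116 / 2.4 = 48.333 → 48.33 cm.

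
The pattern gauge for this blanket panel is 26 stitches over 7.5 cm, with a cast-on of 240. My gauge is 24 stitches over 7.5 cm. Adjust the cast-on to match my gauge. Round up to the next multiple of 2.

Scale factor = 24 / 26 = 0.923.
240 × 24 / 26 = 221.54 sts.
→ 222 sts.

Cast on 222 stitches.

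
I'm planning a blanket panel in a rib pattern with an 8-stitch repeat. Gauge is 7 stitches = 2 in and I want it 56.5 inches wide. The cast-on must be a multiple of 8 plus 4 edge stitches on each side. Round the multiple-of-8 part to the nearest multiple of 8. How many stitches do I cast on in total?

7 / 2 = 3.5 sts per inch.
56.5 × 3.5 = 197.75 sts.
Less 8 edge sts → 189.75 for the repeat.
Nearest multiple of 8: 192.
Add back 8 edge sts → 200.

200 stitches.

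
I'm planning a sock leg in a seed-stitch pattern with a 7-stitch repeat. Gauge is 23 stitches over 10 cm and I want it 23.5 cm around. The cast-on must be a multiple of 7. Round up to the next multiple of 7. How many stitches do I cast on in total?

CO 56 sts.

23 / 10 = 2.3 sts per cm.
23.5 × 2.3 = 54.05 sts.
Next multiple of 7: 56.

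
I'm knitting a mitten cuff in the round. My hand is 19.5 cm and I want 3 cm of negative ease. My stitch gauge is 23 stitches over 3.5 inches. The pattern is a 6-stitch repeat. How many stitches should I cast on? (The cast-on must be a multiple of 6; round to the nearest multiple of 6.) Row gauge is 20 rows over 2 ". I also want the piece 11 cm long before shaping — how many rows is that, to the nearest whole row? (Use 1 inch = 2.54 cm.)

Finished = 19.5 − 3 = 16.5 cm.
16.5 cm × 1/2.54 = 6.50 inches.
23/3.5 = 6.571 sts per in; 6.50 × 6.571 = 42.69 sts.
Nearest multiple of 6 → 42.
11 cm = 4.33 inches; × 10 = 43.31 → 43 rows.

Cast on 42 stitches; work 43 rows.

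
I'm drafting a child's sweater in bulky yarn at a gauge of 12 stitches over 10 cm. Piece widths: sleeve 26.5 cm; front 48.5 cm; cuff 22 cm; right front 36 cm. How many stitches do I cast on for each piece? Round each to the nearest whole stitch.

sleeve 32; front 58; cuff 26; right front 43.

Rate = 12/10 = 1.2 sts per cm.
sleeve: 26.5 × 1.2 = 31.80 → 32.
front: 48.5 × 1.2 = 58.20 → 58.
cuff: 22 × 1.2 = 26.40 → 26.
right front: 36 × 1.2 = 43.20 → 43.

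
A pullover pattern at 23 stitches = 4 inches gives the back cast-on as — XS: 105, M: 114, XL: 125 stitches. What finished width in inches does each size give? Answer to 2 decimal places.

23/4 = 5.75 sts per in.
XS: 105 / 5.75 = 18.261 → 18.26 in.
M: 114 / 5.75 = 19.826 → 19.83 in.
XL: 125 / 5.75 = 21.739 → 21.74 in.

XS 18.26 inches; M 19.83 inches; XL 21.74 inches.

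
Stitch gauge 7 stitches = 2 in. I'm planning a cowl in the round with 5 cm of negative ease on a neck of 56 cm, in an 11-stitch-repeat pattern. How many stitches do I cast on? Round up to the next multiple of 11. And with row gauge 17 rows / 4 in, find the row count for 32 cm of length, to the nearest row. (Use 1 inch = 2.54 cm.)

Finished = 56 − 5 = 51 cm.
51 cm × 1/2.54 = 20.08 inches.
7/2 = 3.5 sts per in; 20.08 × 3.5 = 70.28 sts.
Next multiple of 11 → 77.
32 cm = 12.60 inches; × 4.25 = 53.54 → 54 rows.

Cast on 77 stitches; work 54 rows.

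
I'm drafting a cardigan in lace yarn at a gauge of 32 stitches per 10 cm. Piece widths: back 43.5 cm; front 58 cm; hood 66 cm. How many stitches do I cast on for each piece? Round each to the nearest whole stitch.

back 139; front 186; hood 211.

Rate = 32/10 = 3.2 sts per cm.
back: 43.5 × 3.2 = 139.20 → 139.
front: 58 × 3.2 = 185.60 → 186.
hood: 66 × 3.2 = 211.20 → 211.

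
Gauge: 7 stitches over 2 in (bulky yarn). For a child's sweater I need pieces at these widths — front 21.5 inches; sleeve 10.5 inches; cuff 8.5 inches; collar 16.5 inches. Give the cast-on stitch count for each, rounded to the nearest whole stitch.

front 75; sleeve 37; cuff 30; collar 58.

Rate = 7/2 = 3.5 sts per in.
front: 21.5 × 3.5 = 75.25 → 75.
sleeve: 10.5 × 3.5 = 36.75 → 37.
cuff: 8.5 × 3.5 = 29.75 → 30.
collar: 16.5 × 3.5 = 57.75 → 58.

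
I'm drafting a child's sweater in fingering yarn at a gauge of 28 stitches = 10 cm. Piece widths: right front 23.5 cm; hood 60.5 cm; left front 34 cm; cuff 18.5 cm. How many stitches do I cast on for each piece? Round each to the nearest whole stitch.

Rate = 28/10 = 2.8 sts per cm.
right front: 23.5 × 2.8 = 65.80 → 66.
hood: 60.5 × 2.8 = 169.40 → 169.
left front: 34 × 2.8 = 95.20 → 95.
cuff: 18.5 × 2.8 = 51.80 → 52.

right front 66; hood 169; left front 95; cuff 52.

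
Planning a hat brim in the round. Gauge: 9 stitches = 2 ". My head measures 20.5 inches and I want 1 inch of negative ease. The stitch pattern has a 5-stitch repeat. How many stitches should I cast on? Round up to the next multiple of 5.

Finished = 20.5 − 1 = 19.5 inches.
9 / 2 = 4.5 sts/in.
19.5 × 4.5 = 87.75 sts.
Next multiple of 5: 90.

CO 90 sts.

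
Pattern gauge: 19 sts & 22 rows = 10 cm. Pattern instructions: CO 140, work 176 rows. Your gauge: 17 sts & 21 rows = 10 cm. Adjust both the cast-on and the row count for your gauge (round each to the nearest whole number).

Cast on 125 stitches; work 168 rows.

Stitches: 140 × 17/19 = 125.26 → 125.
Rows: 176 × 21/22 = 168.00 → 168.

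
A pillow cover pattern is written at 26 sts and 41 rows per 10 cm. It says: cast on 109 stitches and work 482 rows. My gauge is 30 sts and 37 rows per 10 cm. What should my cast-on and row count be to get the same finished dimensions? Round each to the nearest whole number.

Stitches: 109 × 30/26 = 125.77 → 126.
Rows: 482 × 37/41 = 434.98 → 435.

Cast on 126 stitches; work 435 rows.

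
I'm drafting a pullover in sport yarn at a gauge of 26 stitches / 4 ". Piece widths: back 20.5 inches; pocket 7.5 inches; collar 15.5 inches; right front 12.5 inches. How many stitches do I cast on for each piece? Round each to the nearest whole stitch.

back 133; pocket 49; collar 101; right front 81.

Rate = 26/4 = 6.5 sts per in.
back: 20.5 × 6.5 = 133.25 → 133.
pocket: 7.5 × 6.5 = 48.75 → 49.
collar: 15.5 × 6.5 = 100.75 → 101.
right front: 12.5 × 6.5 = 81.25 → 81.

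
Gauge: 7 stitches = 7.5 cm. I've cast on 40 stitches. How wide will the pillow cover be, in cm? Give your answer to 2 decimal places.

7 stitches / 7.5 cm = 0.933 stitches per cm.
40 / 0.933 = 42.857 cm.

42.86 cm.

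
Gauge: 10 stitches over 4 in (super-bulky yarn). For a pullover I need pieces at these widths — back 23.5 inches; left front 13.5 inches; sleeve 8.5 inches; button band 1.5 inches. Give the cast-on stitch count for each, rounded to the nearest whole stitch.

back 59; left front 34; sleeve 21; button band 4.

Rate = 10/4 = 2.5 sts per in.
back: 23.5 × 2.5 = 58.75 → 59.
left front: 13.5 × 2.5 = 33.75 → 34.
sleeve: 8.5 × 2.5 = 21.25 → 21.
button band: 1.5 × 2.5 = 3.75 → 4.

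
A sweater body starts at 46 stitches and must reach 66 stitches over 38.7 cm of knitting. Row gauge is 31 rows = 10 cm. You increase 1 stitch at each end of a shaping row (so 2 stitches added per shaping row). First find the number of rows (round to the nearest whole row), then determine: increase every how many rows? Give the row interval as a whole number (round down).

Increase every 12th row.

Rows = 38.7 × 3.1 = 120.0 → 120 rows.
Stitches to add: 20 → 10 shaping rows (at 2 st each).
120 / 10 = 12.00 → every 12 rows.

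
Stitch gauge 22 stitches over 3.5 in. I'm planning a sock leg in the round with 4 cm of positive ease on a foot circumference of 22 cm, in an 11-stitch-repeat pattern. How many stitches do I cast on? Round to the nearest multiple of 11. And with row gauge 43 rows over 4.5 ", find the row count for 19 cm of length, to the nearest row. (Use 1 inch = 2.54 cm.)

Cast on 66 stitches; work 71 rows.

Finished = 22 + 4 = 26 cm.
26 cm × 1/2.54 = 10.24 inches.
22/3.5 = 6.286 sts per in; 10.24 × 6.286 = 64.34 sts.
Nearest multiple of 11 → 66.
19 cm = 7.48 inches; × 9.556 = 71.48 → 71 rows.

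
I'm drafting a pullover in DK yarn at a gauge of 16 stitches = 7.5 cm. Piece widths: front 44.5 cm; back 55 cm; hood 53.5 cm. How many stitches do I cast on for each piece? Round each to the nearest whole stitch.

Rate = 16/7.5 = 2.133 sts per cm.
front: 44.5 × 2.133 = 94.93 → 95.
back: 55 × 2.133 = 117.33 → 117.
hood: 53.5 × 2.133 = 114.13 → 114.

front 95; back 117; hood 114.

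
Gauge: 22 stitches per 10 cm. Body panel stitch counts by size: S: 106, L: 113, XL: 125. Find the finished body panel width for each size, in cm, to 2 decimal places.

22/10 = 2.2 sts per cm.
S: 106 / 2.2 = 48.182 → 48.18 cm.
L: 113 / 2.2 = 51.364 → 51.36 cm.
XL: 125 / 2.2 = 56.818 → 56.82 cm.

S 48.18 cm; L 51.36 cm; XL 56.82 cm.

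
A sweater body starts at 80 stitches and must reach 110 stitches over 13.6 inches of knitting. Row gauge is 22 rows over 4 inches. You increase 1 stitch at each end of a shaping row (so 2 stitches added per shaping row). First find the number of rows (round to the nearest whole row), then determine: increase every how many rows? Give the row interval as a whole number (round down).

Increase every 5th row.

Rows = 13.6 × 5.5 = 74.8 → 75 rows.
Stitches to add: 30 → 15 shaping rows (at 2 st each).
75 / 15 = 5.00 → every 5 rows.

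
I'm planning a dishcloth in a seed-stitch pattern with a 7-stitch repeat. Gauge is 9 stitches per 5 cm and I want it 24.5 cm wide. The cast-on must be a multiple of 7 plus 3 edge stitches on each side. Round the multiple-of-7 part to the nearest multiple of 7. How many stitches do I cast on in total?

41 stitches.

9 / 5 = 1.8 sts per cm.
24.5 × 1.8 = 44.10 sts.
Less 6 edge sts → 38.10 for the repeat.
Nearest multiple of 7: 35.
Add back 6 edge sts → 41.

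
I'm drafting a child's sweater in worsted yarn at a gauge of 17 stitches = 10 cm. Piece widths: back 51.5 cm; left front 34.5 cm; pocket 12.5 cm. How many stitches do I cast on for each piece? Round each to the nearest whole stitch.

Rate = 17/10 = 1.7 sts per cm.
back: 51.5 × 1.7 = 87.55 → 88.
left front: 34.5 × 1.7 = 58.65 → 59.
pocket: 12.5 × 1.7 = 21.25 → 21.

back 88; left front 59; pocket 21.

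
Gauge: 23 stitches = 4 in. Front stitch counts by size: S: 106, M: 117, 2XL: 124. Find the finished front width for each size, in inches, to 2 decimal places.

S 18.43 inches; M 20.35 inches; 2XL 21.57 inches.

23/4 = 5.75 sts per in.
S: 106 / 5.75 = 18.435 → 18.43 in.
M: 117 / 5.75 = 20.348 → 20.35 in.
2XL: 124 / 5.75 = 21.565 → 21.57 in.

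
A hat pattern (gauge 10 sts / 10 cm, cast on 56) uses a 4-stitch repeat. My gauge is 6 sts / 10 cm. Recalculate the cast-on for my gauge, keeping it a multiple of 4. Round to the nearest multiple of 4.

Cast on 32 stitches.

56 × 6 / 10 = 33.60.
Nearest multiple of 4: 32.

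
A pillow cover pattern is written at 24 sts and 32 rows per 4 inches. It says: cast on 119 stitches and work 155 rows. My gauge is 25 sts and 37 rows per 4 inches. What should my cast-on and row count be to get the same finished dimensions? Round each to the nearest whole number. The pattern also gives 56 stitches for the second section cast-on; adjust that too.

Stitches: 119 × 25/24 = 123.96 → 124.
Rows: 155 × 37/32 = 179.22 → 179.
second section cast-on: 56 × 25/24 = 58.33 → 58.

Cast on 124 stitches; work 179 rows; second section cast-on 58 stitches.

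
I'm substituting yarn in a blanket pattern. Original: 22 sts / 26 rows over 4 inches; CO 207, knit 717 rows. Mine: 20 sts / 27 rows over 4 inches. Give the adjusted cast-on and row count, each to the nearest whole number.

Cast on 188 stitches; work 745 rows.

Stitches: 207 × 20/22 = 188.18 → 188.
Rows: 717 × 27/26 = 744.58 → 745.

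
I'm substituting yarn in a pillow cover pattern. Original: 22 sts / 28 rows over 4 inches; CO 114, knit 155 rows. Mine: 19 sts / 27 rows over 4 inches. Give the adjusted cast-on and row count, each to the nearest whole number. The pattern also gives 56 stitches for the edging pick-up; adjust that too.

Stitches: 114 × 19/22 = 98.45 → 98.
Rows: 155 × 27/28 = 149.46 → 149.
edging pick-up: 56 × 19/22 = 48.36 → 48.

Cast on 98 stitches; work 149 rows; edging pick-up 48 stitches.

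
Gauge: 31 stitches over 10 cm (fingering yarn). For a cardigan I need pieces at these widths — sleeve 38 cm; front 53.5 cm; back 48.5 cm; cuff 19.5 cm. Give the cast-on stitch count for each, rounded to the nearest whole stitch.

Rate = 31/10 = 3.1 sts per cm.
sleeve: 38 × 3.1 = 117.80 → 118.
front: 53.5 × 3.1 = 165.85 → 166.
back: 48.5 × 3.1 = 150.35 → 150.
cuff: 19.5 × 3.1 = 60.45 → 60.

sleeve 118; front 166; back 150; cuff 60.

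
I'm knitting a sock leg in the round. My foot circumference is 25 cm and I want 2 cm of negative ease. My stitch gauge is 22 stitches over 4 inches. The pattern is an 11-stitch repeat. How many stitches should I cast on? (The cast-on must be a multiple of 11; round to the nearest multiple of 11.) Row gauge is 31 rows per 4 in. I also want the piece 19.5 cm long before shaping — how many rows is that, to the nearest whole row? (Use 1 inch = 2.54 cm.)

Cast on 55 stitches; work 59 rows.

Finished = 25 − 2 = 23 cm.
23 cm × 1/2.54 = 9.06 inches.
22/4 = 5.5 sts per in; 9.06 × 5.5 = 49.80 sts.
Nearest multiple of 11 → 55.
19.5 cm = 7.68 inches; × 7.75 = 59.50 → 59 rows.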